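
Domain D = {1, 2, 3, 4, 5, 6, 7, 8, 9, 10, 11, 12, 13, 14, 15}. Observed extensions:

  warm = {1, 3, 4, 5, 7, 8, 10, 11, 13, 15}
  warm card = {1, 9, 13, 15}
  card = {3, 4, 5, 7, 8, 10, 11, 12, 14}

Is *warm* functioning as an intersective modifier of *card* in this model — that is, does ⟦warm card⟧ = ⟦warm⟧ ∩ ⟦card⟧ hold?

⟦warm⟧ ∩ ⟦card⟧ = {1, 3, 4, 5, 7, 8, 10, 11, 13, 15} ∩ {3, 4, 5, 7, 8, 10, 11, 12, 14} = {3, 4, 5, 7, 8, 10, 11}
Observed ⟦warm card⟧ = {1, 9, 13, 15}.
These differ, so the modifier is not intersective in this model.

no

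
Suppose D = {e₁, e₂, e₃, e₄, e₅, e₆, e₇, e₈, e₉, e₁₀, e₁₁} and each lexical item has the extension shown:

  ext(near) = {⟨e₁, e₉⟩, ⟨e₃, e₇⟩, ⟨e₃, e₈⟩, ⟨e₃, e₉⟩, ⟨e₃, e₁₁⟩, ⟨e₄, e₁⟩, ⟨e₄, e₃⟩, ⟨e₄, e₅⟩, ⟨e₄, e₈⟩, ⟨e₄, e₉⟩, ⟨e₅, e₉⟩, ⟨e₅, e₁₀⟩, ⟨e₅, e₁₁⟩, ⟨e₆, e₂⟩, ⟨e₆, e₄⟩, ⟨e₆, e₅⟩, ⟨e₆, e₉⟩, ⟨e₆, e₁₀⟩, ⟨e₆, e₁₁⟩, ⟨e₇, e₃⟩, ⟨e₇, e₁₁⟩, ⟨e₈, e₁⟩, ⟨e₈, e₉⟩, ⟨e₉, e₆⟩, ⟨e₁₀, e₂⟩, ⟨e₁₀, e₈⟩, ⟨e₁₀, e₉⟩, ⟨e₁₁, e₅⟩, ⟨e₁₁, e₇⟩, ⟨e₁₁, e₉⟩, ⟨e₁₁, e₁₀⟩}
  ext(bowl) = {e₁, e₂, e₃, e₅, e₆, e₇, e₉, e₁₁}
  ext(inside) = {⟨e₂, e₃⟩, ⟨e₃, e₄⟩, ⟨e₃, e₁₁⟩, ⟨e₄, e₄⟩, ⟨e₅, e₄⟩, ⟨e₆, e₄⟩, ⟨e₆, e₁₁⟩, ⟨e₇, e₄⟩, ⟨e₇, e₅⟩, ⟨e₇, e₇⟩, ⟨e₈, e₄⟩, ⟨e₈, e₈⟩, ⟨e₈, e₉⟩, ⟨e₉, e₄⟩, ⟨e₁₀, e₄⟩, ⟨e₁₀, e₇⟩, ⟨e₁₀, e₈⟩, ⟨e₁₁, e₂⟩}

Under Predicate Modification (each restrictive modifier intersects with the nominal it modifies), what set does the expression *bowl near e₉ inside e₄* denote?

⟦near e₉⟧ = {x : ⟨x, e₉⟩ ∈ ⟦near⟧} = {e₁, e₃, e₄, e₅, e₆, e₈, e₁₀, e₁₁}
⟦inside e₄⟧ = {x : ⟨x, e₄⟩ ∈ ⟦inside⟧} = {e₃, e₄, e₅, e₆, e₇, e₈, e₉, e₁₀}
⟦bowl⟧ = {e₁, e₂, e₃, e₅, e₆, e₇, e₉, e₁₁}
… ∩ ⟦near e₉⟧ = {e₁, e₂, e₃, e₅, e₆, e₇, e₉, e₁₁} ∩ {e₁, e₃, e₄, e₅, e₆, e₈, e₁₀, e₁₁} = {e₁, e₃, e₅, e₆, e₁₁}
… ∩ ⟦inside e₄⟧ = {e₁, e₃, e₅, e₆, e₁₁} ∩ {e₃, e₄, e₅, e₆, e₇, e₈, e₉, e₁₀} = {e₃, e₅, e₆}
So ⟦bowl near e₉ inside e₄⟧ = {e₃, e₅, e₆}.

{e₃, e₅, e₆}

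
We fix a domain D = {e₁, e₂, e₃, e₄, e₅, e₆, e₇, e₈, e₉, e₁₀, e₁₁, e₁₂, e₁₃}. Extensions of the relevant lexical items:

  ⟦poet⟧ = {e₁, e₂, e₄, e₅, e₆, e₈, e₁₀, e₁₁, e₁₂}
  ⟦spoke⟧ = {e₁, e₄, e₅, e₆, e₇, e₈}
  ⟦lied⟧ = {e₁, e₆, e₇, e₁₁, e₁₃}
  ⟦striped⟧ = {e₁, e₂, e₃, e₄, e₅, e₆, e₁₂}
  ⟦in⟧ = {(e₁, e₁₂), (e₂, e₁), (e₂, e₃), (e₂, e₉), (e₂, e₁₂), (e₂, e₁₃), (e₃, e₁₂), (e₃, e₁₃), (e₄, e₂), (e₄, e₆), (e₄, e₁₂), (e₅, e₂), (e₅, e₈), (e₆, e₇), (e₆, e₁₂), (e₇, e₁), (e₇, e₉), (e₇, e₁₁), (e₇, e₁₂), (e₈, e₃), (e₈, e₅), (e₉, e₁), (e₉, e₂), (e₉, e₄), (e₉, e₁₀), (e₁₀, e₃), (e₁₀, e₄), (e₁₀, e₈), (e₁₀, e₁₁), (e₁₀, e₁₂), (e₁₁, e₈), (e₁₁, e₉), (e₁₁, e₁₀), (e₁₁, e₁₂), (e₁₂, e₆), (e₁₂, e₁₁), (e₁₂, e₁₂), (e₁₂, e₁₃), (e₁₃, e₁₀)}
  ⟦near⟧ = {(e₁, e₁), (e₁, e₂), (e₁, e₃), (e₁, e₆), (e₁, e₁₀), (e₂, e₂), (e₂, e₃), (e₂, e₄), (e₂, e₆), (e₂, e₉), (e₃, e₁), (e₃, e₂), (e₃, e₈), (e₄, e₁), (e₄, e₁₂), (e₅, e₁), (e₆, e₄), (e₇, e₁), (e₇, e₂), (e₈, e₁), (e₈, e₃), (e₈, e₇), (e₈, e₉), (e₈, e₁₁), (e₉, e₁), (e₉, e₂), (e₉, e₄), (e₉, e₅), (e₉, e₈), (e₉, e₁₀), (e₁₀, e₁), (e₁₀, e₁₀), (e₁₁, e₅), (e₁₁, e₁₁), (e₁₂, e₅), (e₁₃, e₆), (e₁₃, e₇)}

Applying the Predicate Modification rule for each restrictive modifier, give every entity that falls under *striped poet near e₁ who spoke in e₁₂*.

⟦near e₁⟧ = {x : ⟨x, e₁⟩ ∈ ⟦near⟧} = {e₁, e₃, e₄, e₅, e₇, e₈, e₉, e₁₀}
⟦who spoke⟧ = ⟦spoke⟧ = {e₁, e₄, e₅, e₆, e₇, e₈}
⟦in e₁₂⟧ = {x : ⟨x, e₁₂⟩ ∈ ⟦in⟧} = {e₁, e₂, e₃, e₄, e₆, e₇, e₁₀, e₁₁, e₁₂}
⟦poet⟧ = {e₁, e₂, e₄, e₅, e₆, e₈, e₁₀, e₁₁, e₁₂}
… ∩ ⟦near e₁⟧ = {e₁, e₂, e₄, e₅, e₆, e₈, e₁₀, e₁₁, e₁₂} ∩ {e₁, e₃, e₄, e₅, e₇, e₈, e₉, e₁₀} = {e₁, e₄, e₅, e₈, e₁₀}
… ∩ ⟦who spoke⟧ = {e₁, e₄, e₅, e₈, e₁₀} ∩ {e₁, e₄, e₅, e₆, e₇, e₈} = {e₁, e₄, e₅, e₈}
… ∩ ⟦in e₁₂⟧ = {e₁, e₄, e₅, e₈} ∩ {e₁, e₂, e₃, e₄, e₆, e₇, e₁₀, e₁₁, e₁₂} = {e₁, e₄}
… ∩ ⟦striped⟧ = {e₁, e₄} ∩ {e₁, e₂, e₃, e₄, e₅, e₆, e₁₂} = {e₁, e₄}
So ⟦striped poet near e₁ who spoke in e₁₂⟧ = {e₁, e₄}.

{e₁, e₄}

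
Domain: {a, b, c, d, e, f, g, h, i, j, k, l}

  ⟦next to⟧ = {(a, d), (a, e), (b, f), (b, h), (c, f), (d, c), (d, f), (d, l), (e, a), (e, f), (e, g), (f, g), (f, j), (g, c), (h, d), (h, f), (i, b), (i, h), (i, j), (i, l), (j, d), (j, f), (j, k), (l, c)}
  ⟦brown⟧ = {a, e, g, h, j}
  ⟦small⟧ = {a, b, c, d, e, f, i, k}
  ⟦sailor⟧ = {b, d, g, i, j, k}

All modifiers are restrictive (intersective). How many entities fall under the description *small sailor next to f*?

2

⟦next to f⟧ = {x : ⟨x, f⟩ ∈ ⟦next to⟧} = {b, c, d, e, h, j}
⟦sailor⟧ = {b, d, g, i, j, k}
… ∩ ⟦next to f⟧ = {b, d, g, i, j, k} ∩ {b, c, d, e, h, j} = {b, d, j}
… ∩ ⟦small⟧ = {b, d, j} ∩ {a, b, c, d, e, f, i, k} = {b, d}
⟦small sailor next to f⟧ = {b, d}, so the cardinality is 2.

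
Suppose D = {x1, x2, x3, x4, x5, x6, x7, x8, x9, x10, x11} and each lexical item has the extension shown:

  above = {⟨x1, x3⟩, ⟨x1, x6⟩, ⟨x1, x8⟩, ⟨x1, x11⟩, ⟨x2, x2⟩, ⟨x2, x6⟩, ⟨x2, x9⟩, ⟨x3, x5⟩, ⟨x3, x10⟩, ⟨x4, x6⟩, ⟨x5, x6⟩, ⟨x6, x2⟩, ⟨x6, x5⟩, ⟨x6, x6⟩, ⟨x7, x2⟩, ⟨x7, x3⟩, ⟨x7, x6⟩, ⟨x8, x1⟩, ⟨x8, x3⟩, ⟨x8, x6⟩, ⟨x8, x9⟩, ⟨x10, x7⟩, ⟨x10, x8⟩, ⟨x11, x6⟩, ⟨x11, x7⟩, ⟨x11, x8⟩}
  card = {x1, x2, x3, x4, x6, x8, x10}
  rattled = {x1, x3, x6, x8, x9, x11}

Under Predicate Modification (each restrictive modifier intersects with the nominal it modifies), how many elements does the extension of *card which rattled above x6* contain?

⟦which rattled⟧ = ⟦rattled⟧ = {x1, x3, x6, x8, x9, x11}
⟦above x6⟧ = {x : ⟨x, x6⟩ ∈ ⟦above⟧} = {x1, x2, x4, x5, x6, x7, x8, x11}
⟦card⟧ = {x1, x2, x3, x4, x6, x8, x10}
… ∩ ⟦which rattled⟧ = {x1, x2, x3, x4, x6, x8, x10} ∩ {x1, x3, x6, x8, x9, x11} = {x1, x3, x6, x8}
… ∩ ⟦above x6⟧ = {x1, x3, x6, x8} ∩ {x1, x2, x4, x5, x6, x7, x8, x11} = {x1, x6, x8}
⟦card which rattled above x6⟧ = {x1, x6, x8}, so the cardinality is 3.

3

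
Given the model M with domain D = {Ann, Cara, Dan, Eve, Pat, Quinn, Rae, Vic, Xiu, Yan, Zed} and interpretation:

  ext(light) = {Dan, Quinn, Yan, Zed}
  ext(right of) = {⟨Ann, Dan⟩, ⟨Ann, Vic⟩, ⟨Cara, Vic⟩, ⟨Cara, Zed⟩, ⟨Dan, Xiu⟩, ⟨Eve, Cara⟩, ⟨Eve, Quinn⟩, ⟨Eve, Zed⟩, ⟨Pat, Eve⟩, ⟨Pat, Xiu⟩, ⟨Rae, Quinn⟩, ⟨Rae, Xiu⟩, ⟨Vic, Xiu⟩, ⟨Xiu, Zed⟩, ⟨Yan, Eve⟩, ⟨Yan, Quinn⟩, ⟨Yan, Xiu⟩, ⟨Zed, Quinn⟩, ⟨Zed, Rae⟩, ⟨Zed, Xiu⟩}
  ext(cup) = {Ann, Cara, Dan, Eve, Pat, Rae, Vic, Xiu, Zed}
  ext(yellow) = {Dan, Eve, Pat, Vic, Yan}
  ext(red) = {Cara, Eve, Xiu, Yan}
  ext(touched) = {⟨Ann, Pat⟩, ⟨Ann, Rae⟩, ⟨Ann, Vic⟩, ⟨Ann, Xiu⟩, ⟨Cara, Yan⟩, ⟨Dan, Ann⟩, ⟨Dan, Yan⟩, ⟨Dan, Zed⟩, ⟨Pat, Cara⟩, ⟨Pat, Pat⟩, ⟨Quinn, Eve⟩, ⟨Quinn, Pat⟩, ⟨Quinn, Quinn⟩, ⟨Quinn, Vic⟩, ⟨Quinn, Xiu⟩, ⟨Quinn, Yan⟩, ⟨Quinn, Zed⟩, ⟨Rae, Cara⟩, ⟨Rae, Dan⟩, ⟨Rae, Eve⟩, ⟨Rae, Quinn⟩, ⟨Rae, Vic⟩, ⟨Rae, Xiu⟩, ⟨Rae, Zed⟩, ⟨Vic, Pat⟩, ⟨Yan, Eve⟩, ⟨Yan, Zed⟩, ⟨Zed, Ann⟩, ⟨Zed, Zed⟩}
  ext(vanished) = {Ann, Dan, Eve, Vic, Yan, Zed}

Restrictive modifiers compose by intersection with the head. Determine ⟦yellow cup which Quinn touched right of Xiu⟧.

⟦which Quinn touched⟧ = {x : ⟨Quinn, x⟩ ∈ ⟦touched⟧} = {Eve, Pat, Quinn, Vic, Xiu, Yan, Zed}
⟦right of Xiu⟧ = {x : ⟨x, Xiu⟩ ∈ ⟦right of⟧} = {Dan, Pat, Rae, Vic, Yan, Zed}
⟦cup⟧ = {Ann, Cara, Dan, Eve, Pat, Rae, Vic, Xiu, Zed}
… ∩ ⟦which Quinn touched⟧ = {Ann, Cara, Dan, Eve, Pat, Rae, Vic, Xiu, Zed} ∩ {Eve, Pat, Quinn, Vic, Xiu, Yan, Zed} = {Eve, Pat, Vic, Xiu, Zed}
… ∩ ⟦right of Xiu⟧ = {Eve, Pat, Vic, Xiu, Zed} ∩ {Dan, Pat, Rae, Vic, Yan, Zed} = {Pat, Vic, Zed}
… ∩ ⟦yellow⟧ = {Pat, Vic, Zed} ∩ {Dan, Eve, Pat, Vic, Yan} = {Pat, Vic}
So ⟦yellow cup which Quinn touched right of Xiu⟧ = {Pat, Vic}.

{Pat, Vic}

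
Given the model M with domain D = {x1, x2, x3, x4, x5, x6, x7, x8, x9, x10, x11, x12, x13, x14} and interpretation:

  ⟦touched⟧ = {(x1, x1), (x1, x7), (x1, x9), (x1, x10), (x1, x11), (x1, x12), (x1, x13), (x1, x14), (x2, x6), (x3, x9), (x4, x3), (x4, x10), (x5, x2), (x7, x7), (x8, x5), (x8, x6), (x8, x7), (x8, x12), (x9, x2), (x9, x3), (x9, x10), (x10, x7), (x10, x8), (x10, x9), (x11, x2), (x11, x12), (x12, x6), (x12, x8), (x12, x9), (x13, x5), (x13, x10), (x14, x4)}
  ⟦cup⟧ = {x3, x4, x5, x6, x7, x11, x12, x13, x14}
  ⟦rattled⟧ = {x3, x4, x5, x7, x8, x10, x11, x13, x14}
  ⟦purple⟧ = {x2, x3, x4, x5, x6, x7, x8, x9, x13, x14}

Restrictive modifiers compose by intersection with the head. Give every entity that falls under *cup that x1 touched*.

⟦that x1 touched⟧ = {x : ⟨x1, x⟩ ∈ ⟦touched⟧} = {x1, x7, x9, x10, x11, x12, x13, x14}
⟦cup⟧ = {x3, x4, x5, x6, x7, x11, x12, x13, x14}
… ∩ ⟦that x1 touched⟧ = {x3, x4, x5, x6, x7, x11, x12, x13, x14} ∩ {x1, x7, x9, x10, x11, x12, x13, x14} = {x7, x11, x12, x13, x14}
So ⟦cup that x1 touched⟧ = {x7, x11, x12, x13, x14}.

{x7, x11, x12, x13, x14}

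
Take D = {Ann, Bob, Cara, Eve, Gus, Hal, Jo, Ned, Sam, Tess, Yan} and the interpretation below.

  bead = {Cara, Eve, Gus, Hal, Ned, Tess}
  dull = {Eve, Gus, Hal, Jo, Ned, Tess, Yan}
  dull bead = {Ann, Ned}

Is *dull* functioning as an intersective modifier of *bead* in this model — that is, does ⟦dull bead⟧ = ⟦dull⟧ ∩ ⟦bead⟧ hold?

no

⟦dull⟧ ∩ ⟦bead⟧ = {Eve, Gus, Hal, Jo, Ned, Tess, Yan} ∩ {Cara, Eve, Gus, Hal, Ned, Tess} = {Eve, Gus, Hal, Ned, Tess}
Observed ⟦dull bead⟧ = {Ann, Ned}.
These differ, so the modifier is not intersective in this model.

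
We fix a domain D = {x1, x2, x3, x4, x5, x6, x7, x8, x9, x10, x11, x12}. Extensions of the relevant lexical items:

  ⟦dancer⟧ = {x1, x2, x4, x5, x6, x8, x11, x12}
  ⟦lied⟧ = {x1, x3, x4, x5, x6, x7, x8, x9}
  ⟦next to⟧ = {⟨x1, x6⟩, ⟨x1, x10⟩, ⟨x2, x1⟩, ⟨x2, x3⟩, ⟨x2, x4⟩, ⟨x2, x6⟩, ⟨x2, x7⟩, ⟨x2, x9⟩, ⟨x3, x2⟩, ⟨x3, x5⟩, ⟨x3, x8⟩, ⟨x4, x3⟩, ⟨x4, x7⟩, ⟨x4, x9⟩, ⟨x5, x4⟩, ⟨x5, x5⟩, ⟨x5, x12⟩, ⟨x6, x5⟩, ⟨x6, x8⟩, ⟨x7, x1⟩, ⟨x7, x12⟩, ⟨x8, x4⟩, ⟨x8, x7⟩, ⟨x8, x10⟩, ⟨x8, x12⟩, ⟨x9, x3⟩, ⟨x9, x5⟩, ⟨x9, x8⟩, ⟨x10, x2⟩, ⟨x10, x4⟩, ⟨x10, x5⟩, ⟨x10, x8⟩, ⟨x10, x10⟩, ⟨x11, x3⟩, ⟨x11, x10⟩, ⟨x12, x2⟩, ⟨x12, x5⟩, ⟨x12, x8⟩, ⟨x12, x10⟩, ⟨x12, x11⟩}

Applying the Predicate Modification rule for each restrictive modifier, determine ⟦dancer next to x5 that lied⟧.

⟦next to x5⟧ = {x : ⟨x, x5⟩ ∈ ⟦next to⟧} = {x3, x5, x6, x9, x10, x12}
⟦that lied⟧ = ⟦lied⟧ = {x1, x3, x4, x5, x6, x7, x8, x9}
⟦dancer⟧ = {x1, x2, x4, x5, x6, x8, x11, x12}
… ∩ ⟦next to x5⟧ = {x1, x2, x4, x5, x6, x8, x11, x12} ∩ {x3, x5, x6, x9, x10, x12} = {x5, x6, x12}
… ∩ ⟦that lied⟧ = {x5, x6, x12} ∩ {x1, x3, x4, x5, x6, x7, x8, x9} = {x5, x6}
So ⟦dancer next to x5 that lied⟧ = {x5, x6}.

{x5, x6}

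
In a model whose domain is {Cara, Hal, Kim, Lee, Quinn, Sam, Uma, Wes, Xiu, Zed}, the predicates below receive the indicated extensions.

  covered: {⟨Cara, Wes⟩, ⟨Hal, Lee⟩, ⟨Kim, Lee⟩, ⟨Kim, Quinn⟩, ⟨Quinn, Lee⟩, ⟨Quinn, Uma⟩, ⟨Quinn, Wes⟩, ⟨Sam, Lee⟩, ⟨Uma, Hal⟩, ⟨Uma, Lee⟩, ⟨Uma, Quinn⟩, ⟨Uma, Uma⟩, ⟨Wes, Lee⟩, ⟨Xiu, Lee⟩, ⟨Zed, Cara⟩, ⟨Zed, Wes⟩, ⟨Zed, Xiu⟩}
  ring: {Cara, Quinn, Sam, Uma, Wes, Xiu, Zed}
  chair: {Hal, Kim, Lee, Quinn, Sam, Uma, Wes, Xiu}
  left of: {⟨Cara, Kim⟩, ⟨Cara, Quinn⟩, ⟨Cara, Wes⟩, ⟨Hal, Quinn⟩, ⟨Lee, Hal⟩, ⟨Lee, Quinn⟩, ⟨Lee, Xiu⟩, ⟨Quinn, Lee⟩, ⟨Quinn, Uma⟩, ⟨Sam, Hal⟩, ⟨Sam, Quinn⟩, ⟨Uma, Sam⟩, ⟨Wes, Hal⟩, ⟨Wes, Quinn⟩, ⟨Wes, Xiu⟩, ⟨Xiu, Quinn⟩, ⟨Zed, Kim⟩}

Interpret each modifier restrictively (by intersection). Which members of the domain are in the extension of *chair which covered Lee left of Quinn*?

⟦which covered Lee⟧ = {x : ⟨x, Lee⟩ ∈ ⟦covered⟧} = {Hal, Kim, Quinn, Sam, Uma, Wes, Xiu}
⟦left of Quinn⟧ = {x : ⟨x, Quinn⟩ ∈ ⟦left of⟧} = {Cara, Hal, Lee, Sam, Wes, Xiu}
⟦chair⟧ = {Hal, Kim, Lee, Quinn, Sam, Uma, Wes, Xiu}
… ∩ ⟦which covered Lee⟧ = {Hal, Kim, Lee, Quinn, Sam, Uma, Wes, Xiu} ∩ {Hal, Kim, Quinn, Sam, Uma, Wes, Xiu} = {Hal, Kim, Quinn, Sam, Uma, Wes, Xiu}
… ∩ ⟦left of Quinn⟧ = {Hal, Kim, Quinn, Sam, Uma, Wes, Xiu} ∩ {Cara, Hal, Lee, Sam, Wes, Xiu} = {Hal, Sam, Wes, Xiu}
So ⟦chair which covered Lee left of Quinn⟧ = {Hal, Sam, Wes, Xiu}.

{Hal, Sam, Wes, Xiu}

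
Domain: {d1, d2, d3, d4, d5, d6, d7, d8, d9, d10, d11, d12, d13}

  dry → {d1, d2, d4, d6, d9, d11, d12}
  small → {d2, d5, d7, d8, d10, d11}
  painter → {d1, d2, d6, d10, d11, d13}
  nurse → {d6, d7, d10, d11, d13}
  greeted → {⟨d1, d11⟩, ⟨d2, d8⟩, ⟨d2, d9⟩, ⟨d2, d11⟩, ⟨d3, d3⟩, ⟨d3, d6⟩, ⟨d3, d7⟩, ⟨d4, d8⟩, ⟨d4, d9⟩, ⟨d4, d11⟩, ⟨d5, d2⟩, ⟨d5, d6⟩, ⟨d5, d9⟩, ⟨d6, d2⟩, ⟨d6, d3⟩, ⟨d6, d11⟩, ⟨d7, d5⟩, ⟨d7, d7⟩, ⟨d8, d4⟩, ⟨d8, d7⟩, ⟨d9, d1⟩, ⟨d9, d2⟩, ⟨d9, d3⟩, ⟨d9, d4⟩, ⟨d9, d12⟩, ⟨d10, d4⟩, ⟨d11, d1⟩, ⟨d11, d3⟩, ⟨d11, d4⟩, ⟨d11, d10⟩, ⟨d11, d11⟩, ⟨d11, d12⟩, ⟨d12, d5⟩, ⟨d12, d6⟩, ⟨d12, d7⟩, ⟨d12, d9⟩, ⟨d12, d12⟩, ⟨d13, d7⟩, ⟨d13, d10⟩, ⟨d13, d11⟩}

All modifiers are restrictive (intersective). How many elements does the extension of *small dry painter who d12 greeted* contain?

⟦who d12 greeted⟧ = {x : ⟨d12, x⟩ ∈ ⟦greeted⟧} = {d5, d6, d7, d9, d12}
⟦painter⟧ = {d1, d2, d6, d10, d11, d13}
… ∩ ⟦who d12 greeted⟧ = {d1, d2, d6, d10, d11, d13} ∩ {d5, d6, d7, d9, d12} = {d6}
… ∩ ⟦small⟧ = {d6} ∩ {d2, d5, d7, d8, d10, d11} = ∅
… ∩ ⟦dry⟧ = ∅ ∩ {d1, d2, d4, d6, d9, d11, d12} = ∅
⟦small dry painter who d12 greeted⟧ = ∅, so the cardinality is 0.

0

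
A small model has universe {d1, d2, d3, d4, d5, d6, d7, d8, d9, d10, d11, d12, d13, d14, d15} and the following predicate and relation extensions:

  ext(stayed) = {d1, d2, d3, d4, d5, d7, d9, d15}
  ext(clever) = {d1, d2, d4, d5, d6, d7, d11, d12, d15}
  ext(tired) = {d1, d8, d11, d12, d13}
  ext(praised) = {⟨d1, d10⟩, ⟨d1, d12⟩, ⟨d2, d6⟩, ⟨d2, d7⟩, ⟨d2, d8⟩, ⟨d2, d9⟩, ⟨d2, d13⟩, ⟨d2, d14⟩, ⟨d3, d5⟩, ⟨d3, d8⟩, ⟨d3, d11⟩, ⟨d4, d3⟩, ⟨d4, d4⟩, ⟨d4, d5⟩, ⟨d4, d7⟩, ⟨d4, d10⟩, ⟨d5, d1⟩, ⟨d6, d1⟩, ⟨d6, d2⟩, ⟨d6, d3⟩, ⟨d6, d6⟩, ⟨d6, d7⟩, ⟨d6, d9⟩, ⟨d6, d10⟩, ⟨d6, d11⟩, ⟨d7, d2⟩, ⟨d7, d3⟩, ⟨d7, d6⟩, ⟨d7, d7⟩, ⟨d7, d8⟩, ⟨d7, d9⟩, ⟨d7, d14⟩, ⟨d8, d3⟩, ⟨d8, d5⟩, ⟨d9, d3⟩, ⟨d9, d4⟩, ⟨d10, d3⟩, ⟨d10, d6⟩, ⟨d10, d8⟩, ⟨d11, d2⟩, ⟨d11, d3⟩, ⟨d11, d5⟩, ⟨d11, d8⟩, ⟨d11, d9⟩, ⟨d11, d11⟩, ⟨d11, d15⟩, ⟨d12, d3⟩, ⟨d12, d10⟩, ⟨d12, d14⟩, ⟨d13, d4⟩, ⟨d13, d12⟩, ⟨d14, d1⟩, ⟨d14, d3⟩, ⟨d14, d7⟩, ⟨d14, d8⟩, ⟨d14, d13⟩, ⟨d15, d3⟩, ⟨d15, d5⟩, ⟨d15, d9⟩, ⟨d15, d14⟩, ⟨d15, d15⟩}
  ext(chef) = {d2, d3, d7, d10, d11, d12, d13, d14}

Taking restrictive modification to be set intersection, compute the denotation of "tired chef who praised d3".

⟦who praised d3⟧ = {x : ⟨x, d3⟩ ∈ ⟦praised⟧} = {d4, d6, d7, d8, d9, d10, d11, d12, d14, d15}
⟦chef⟧ = {d2, d3, d7, d10, d11, d12, d13, d14}
… ∩ ⟦who praised d3⟧ = {d2, d3, d7, d10, d11, d12, d13, d14} ∩ {d4, d6, d7, d8, d9, d10, d11, d12, d14, d15} = {d7, d10, d11, d12, d14}
… ∩ ⟦tired⟧ = {d7, d10, d11, d12, d14} ∩ {d1, d8, d11, d12, d13} = {d11, d12}
So ⟦tired chef who praised d3⟧ = {d11, d12}.

{d11, d12}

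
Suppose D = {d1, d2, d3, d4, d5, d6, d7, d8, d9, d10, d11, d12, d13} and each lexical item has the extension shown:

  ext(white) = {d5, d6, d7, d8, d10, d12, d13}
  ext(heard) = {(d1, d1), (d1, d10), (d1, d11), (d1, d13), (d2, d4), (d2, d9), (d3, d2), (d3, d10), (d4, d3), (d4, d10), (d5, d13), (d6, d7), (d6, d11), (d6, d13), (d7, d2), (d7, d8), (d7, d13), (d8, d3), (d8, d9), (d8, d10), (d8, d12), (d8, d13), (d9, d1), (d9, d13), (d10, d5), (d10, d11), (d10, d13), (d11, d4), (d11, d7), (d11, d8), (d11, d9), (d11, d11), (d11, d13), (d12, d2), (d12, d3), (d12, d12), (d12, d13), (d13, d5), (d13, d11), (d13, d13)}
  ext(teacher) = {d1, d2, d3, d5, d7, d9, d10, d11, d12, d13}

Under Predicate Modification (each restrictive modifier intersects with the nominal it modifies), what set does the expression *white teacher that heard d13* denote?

{d5, d7, d10, d12, d13}

⟦that heard d13⟧ = {x : ⟨x, d13⟩ ∈ ⟦heard⟧} = {d1, d5, d6, d7, d8, d9, d10, d11, d12, d13}
⟦teacher⟧ = {d1, d2, d3, d5, d7, d9, d10, d11, d12, d13}
… ∩ ⟦that heard d13⟧ = {d1, d2, d3, d5, d7, d9, d10, d11, d12, d13} ∩ {d1, d5, d6, d7, d8, d9, d10, d11, d12, d13} = {d1, d5, d7, d9, d10, d11, d12, d13}
… ∩ ⟦white⟧ = {d1, d5, d7, d9, d10, d11, d12, d13} ∩ {d5, d6, d7, d8, d10, d12, d13} = {d5, d7, d10, d12, d13}
So ⟦white teacher that heard d13⟧ = {d5, d7, d10, d12, d13}.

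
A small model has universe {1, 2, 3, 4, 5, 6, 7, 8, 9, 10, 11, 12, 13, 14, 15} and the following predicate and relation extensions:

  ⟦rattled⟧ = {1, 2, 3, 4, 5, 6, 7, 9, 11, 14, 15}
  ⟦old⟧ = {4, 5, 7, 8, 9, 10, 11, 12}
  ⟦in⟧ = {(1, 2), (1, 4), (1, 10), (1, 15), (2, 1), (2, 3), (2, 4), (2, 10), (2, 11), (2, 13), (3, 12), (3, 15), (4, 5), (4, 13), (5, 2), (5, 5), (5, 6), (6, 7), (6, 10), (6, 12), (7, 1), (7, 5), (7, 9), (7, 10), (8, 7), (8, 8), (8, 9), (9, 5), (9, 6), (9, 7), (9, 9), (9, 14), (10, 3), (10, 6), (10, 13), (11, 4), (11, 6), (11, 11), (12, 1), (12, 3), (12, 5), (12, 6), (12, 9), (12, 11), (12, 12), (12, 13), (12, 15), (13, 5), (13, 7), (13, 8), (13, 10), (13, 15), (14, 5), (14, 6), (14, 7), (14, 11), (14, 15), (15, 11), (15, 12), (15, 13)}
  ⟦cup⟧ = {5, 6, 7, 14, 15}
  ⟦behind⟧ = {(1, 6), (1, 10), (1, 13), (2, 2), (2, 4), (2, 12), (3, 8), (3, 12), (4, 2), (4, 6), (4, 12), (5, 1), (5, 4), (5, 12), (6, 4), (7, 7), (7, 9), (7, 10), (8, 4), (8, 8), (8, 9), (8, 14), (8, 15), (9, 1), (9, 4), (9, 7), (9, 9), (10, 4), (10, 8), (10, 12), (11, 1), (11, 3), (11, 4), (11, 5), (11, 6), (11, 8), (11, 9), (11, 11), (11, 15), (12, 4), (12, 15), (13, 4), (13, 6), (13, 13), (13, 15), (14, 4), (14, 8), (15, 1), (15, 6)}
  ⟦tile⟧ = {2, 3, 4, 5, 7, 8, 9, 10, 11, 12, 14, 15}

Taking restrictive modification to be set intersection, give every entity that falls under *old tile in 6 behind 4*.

{5, 9, 10, 11, 12}

⟦in 6⟧ = {x : ⟨x, 6⟩ ∈ ⟦in⟧} = {5, 9, 10, 11, 12, 14}
⟦behind 4⟧ = {x : ⟨x, 4⟩ ∈ ⟦behind⟧} = {2, 5, 6, 8, 9, 10, 11, 12, 13, 14}
⟦tile⟧ = {2, 3, 4, 5, 7, 8, 9, 10, 11, 12, 14, 15}
… ∩ ⟦in 6⟧ = {2, 3, 4, 5, 7, 8, 9, 10, 11, 12, 14, 15} ∩ {5, 9, 10, 11, 12, 14} = {5, 9, 10, 11, 12, 14}
… ∩ ⟦behind 4⟧ = {5, 9, 10, 11, 12, 14} ∩ {2, 5, 6, 8, 9, 10, 11, 12, 13, 14} = {5, 9, 10, 11, 12, 14}
… ∩ ⟦old⟧ = {5, 9, 10, 11, 12, 14} ∩ {4, 5, 7, 8, 9, 10, 11, 12} = {5, 9, 10, 11, 12}
So ⟦old tile in 6 behind 4⟧ = {5, 9, 10, 11, 12}.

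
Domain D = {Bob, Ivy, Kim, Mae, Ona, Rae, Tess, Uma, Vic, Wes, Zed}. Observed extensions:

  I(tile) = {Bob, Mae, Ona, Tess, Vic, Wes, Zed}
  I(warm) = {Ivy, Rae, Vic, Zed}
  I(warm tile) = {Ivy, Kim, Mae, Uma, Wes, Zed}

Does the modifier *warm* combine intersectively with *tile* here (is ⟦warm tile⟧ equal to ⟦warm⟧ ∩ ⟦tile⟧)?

⟦warm⟧ ∩ ⟦tile⟧ = {Ivy, Rae, Vic, Zed} ∩ {Bob, Mae, Ona, Tess, Vic, Wes, Zed} = {Vic, Zed}
Observed ⟦warm tile⟧ = {Ivy, Kim, Mae, Uma, Wes, Zed}.
These differ, so the modifier is not intersective in this model.

no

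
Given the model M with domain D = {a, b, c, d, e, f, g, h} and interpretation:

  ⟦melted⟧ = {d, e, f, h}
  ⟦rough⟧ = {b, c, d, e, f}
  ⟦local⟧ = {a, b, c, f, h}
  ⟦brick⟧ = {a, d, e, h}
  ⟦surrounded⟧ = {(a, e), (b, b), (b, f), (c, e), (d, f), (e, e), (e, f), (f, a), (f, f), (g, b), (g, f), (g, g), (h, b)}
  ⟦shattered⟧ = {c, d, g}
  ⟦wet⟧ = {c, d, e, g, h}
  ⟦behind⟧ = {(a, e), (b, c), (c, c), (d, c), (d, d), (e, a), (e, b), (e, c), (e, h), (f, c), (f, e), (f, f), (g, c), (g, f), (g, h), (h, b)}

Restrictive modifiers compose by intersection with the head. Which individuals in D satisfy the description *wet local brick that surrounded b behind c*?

⟦that surrounded b⟧ = {x : ⟨x, b⟩ ∈ ⟦surrounded⟧} = {b, g, h}
⟦behind c⟧ = {x : ⟨x, c⟩ ∈ ⟦behind⟧} = {b, c, d, e, f, g}
⟦brick⟧ = {a, d, e, h}
… ∩ ⟦that surrounded b⟧ = {a, d, e, h} ∩ {b, g, h} = {h}
… ∩ ⟦behind c⟧ = {h} ∩ {b, c, d, e, f, g} = ∅
… ∩ ⟦wet⟧ = ∅ ∩ {c, d, e, g, h} = ∅
… ∩ ⟦local⟧ = ∅ ∩ {a, b, c, f, h} = ∅
So ⟦wet local brick that surrounded b behind c⟧ = {}.

{}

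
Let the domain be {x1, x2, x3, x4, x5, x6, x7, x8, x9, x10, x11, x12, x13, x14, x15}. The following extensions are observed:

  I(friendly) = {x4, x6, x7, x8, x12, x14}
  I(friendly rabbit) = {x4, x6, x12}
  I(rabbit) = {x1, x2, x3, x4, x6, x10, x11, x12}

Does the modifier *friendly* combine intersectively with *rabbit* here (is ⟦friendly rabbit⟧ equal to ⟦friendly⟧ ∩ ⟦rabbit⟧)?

⟦friendly⟧ ∩ ⟦rabbit⟧ = {x4, x6, x7, x8, x12, x14} ∩ {x1, x2, x3, x4, x6, x10, x11, x12} = {x4, x6, x12}
Observed ⟦friendly rabbit⟧ = {x4, x6, x12}.
These coincide, so the modifier is intersective here.

yes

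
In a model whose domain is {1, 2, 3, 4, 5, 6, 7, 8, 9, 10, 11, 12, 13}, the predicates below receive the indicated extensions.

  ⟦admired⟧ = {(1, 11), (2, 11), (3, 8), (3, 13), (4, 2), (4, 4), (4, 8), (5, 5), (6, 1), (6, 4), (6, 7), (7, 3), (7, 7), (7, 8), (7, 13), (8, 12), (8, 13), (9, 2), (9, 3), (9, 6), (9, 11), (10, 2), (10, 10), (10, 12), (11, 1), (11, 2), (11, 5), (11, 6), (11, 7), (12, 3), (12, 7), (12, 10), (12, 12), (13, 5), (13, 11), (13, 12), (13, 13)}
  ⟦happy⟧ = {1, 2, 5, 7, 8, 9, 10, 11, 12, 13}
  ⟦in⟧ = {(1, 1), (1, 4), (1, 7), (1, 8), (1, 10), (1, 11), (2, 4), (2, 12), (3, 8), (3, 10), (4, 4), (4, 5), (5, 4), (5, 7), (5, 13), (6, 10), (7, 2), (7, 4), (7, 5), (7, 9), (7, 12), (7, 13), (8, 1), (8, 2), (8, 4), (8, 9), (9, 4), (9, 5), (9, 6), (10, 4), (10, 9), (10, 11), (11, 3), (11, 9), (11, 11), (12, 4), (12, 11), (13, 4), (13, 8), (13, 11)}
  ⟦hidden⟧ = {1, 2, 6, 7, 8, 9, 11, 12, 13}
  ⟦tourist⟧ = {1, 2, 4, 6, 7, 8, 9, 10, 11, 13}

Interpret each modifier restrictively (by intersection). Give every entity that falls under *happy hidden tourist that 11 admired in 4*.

{1, 2, 7}

⟦that 11 admired⟧ = {x : ⟨11, x⟩ ∈ ⟦admired⟧} = {1, 2, 5, 6, 7}
⟦in 4⟧ = {x : ⟨x, 4⟩ ∈ ⟦in⟧} = {1, 2, 4, 5, 7, 8, 9, 10, 12, 13}
⟦tourist⟧ = {1, 2, 4, 6, 7, 8, 9, 10, 11, 13}
… ∩ ⟦that 11 admired⟧ = {1, 2, 4, 6, 7, 8, 9, 10, 11, 13} ∩ {1, 2, 5, 6, 7} = {1, 2, 6, 7}
… ∩ ⟦in 4⟧ = {1, 2, 6, 7} ∩ {1, 2, 4, 5, 7, 8, 9, 10, 12, 13} = {1, 2, 7}
… ∩ ⟦happy⟧ = {1, 2, 7} ∩ {1, 2, 5, 7, 8, 9, 10, 11, 12, 13} = {1, 2, 7}
… ∩ ⟦hidden⟧ = {1, 2, 7} ∩ {1, 2, 6, 7, 8, 9, 11, 12, 13} = {1, 2, 7}
So ⟦happy hidden tourist that 11 admired in 4⟧ = {1, 2, 7}.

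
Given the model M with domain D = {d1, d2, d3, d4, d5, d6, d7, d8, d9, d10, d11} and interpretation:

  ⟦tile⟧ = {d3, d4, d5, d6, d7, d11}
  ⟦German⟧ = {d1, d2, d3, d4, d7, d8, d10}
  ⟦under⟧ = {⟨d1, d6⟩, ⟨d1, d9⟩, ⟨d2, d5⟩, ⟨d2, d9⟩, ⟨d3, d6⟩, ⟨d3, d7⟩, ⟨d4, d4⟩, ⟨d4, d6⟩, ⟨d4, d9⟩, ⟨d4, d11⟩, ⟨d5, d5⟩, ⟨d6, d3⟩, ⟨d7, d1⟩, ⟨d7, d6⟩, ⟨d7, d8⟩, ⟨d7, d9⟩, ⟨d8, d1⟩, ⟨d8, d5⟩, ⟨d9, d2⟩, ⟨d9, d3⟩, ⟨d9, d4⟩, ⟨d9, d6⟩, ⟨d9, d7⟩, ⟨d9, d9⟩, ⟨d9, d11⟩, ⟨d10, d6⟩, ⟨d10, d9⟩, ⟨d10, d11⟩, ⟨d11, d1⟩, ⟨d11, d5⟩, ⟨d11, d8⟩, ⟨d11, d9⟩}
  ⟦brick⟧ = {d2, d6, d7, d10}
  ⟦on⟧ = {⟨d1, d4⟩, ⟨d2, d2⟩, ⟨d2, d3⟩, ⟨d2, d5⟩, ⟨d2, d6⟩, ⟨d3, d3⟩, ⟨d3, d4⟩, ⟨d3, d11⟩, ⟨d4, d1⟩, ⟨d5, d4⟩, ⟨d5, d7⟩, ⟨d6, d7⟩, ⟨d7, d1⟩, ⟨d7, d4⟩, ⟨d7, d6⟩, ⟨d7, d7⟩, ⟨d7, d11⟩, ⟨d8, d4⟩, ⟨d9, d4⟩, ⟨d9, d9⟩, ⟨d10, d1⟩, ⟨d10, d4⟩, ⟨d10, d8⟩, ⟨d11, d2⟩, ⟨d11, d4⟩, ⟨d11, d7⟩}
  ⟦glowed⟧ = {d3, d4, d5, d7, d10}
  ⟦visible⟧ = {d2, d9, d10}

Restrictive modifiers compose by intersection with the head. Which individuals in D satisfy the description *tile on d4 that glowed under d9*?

{d7}

⟦on d4⟧ = {x : ⟨x, d4⟩ ∈ ⟦on⟧} = {d1, d3, d5, d7, d8, d9, d10, d11}
⟦that glowed⟧ = ⟦glowed⟧ = {d3, d4, d5, d7, d10}
⟦under d9⟧ = {x : ⟨x, d9⟩ ∈ ⟦under⟧} = {d1, d2, d4, d7, d9, d10, d11}
⟦tile⟧ = {d3, d4, d5, d6, d7, d11}
… ∩ ⟦on d4⟧ = {d3, d4, d5, d6, d7, d11} ∩ {d1, d3, d5, d7, d8, d9, d10, d11} = {d3, d5, d7, d11}
… ∩ ⟦that glowed⟧ = {d3, d5, d7, d11} ∩ {d3, d4, d5, d7, d10} = {d3, d5, d7}
… ∩ ⟦under d9⟧ = {d3, d5, d7} ∩ {d1, d2, d4, d7, d9, d10, d11} = {d7}
So ⟦tile on d4 that glowed under d9⟧ = {d7}.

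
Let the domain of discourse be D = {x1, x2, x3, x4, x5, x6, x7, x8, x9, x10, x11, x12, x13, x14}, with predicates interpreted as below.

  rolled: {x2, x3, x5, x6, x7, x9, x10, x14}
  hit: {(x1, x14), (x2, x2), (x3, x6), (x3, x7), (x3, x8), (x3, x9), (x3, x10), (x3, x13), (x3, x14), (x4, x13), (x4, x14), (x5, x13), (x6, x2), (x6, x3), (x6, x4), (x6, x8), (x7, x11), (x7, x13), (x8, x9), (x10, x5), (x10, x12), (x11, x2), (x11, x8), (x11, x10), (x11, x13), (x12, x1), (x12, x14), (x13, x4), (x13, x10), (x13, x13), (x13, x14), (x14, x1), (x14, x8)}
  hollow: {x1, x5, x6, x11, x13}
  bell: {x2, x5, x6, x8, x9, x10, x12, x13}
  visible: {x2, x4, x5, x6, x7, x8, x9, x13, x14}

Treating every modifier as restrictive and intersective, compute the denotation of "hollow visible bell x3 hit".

{x6, x13}

⟦x3 hit⟧ = {x : ⟨x3, x⟩ ∈ ⟦hit⟧} = {x6, x7, x8, x9, x10, x13, x14}
⟦bell⟧ = {x2, x5, x6, x8, x9, x10, x12, x13}
… ∩ ⟦x3 hit⟧ = {x2, x5, x6, x8, x9, x10, x12, x13} ∩ {x6, x7, x8, x9, x10, x13, x14} = {x6, x8, x9, x10, x13}
… ∩ ⟦hollow⟧ = {x6, x8, x9, x10, x13} ∩ {x1, x5, x6, x11, x13} = {x6, x13}
… ∩ ⟦visible⟧ = {x6, x13} ∩ {x2, x4, x5, x6, x7, x8, x9, x13, x14} = {x6, x13}
So ⟦hollow visible bell x3 hit⟧ = {x6, x13}.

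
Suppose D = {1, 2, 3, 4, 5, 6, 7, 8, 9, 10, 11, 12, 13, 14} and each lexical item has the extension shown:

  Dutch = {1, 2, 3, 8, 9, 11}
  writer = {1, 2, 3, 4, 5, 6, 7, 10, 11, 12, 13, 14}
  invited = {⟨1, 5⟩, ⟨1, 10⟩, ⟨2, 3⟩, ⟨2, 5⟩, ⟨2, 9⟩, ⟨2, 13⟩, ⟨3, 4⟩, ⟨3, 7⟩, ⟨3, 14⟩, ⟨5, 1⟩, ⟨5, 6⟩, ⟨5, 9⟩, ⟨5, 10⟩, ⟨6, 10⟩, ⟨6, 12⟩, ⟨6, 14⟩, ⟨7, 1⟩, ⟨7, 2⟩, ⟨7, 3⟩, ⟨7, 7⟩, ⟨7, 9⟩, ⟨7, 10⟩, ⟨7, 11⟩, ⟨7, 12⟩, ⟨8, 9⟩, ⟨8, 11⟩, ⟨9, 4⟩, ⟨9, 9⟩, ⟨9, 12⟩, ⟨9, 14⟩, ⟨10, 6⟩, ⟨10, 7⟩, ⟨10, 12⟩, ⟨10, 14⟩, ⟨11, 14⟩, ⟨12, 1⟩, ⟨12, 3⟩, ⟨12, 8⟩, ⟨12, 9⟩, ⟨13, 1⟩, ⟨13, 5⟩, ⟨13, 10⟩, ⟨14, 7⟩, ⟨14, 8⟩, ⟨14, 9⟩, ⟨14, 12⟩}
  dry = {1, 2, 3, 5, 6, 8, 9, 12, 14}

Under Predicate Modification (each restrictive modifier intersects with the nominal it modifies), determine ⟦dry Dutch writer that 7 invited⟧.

{1, 2, 3}

⟦that 7 invited⟧ = {x : ⟨7, x⟩ ∈ ⟦invited⟧} = {1, 2, 3, 7, 9, 10, 11, 12}
⟦writer⟧ = {1, 2, 3, 4, 5, 6, 7, 10, 11, 12, 13, 14}
… ∩ ⟦that 7 invited⟧ = {1, 2, 3, 4, 5, 6, 7, 10, 11, 12, 13, 14} ∩ {1, 2, 3, 7, 9, 10, 11, 12} = {1, 2, 3, 7, 10, 11, 12}
… ∩ ⟦dry⟧ = {1, 2, 3, 7, 10, 11, 12} ∩ {1, 2, 3, 5, 6, 8, 9, 12, 14} = {1, 2, 3, 12}
… ∩ ⟦Dutch⟧ = {1, 2, 3, 12} ∩ {1, 2, 3, 8, 9, 11} = {1, 2, 3}
So ⟦dry Dutch writer that 7 invited⟧ = {1, 2, 3}.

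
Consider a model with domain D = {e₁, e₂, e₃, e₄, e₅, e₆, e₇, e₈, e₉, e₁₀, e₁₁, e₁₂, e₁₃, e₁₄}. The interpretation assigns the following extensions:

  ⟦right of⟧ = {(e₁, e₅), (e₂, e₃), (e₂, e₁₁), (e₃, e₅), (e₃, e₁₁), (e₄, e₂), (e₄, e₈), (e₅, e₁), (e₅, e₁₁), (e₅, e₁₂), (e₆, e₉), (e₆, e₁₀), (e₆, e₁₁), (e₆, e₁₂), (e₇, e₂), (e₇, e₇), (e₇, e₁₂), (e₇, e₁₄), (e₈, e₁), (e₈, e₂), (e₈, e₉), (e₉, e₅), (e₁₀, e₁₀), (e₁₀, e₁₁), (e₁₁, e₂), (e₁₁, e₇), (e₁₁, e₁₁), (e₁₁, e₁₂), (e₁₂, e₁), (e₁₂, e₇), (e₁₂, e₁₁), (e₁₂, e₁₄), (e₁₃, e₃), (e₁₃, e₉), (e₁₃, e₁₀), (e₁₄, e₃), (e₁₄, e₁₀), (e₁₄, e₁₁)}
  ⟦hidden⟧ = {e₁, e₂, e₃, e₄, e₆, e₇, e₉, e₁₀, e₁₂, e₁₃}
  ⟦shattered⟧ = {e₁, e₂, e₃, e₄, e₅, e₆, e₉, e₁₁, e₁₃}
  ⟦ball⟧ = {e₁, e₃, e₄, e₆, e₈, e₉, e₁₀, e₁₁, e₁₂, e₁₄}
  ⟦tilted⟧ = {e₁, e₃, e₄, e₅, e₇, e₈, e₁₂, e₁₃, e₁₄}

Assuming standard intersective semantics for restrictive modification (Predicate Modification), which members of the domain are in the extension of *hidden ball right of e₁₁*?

⟦right of e₁₁⟧ = {x : ⟨x, e₁₁⟩ ∈ ⟦right of⟧} = {e₂, e₃, e₅, e₆, e₁₀, e₁₁, e₁₂, e₁₄}
⟦ball⟧ = {e₁, e₃, e₄, e₆, e₈, e₉, e₁₀, e₁₁, e₁₂, e₁₄}
… ∩ ⟦right of e₁₁⟧ = {e₁, e₃, e₄, e₆, e₈, e₉, e₁₀, e₁₁, e₁₂, e₁₄} ∩ {e₂, e₃, e₅, e₆, e₁₀, e₁₁, e₁₂, e₁₄} = {e₃, e₆, e₁₀, e₁₁, e₁₂, e₁₄}
… ∩ ⟦hidden⟧ = {e₃, e₆, e₁₀, e₁₁, e₁₂, e₁₄} ∩ {e₁, e₂, e₃, e₄, e₆, e₇, e₉, e₁₀, e₁₂, e₁₃} = {e₃, e₆, e₁₀, e₁₂}
So ⟦hidden ball right of e₁₁⟧ = {e₃, e₆, e₁₀, e₁₂}.

{e₃, e₆, e₁₀, e₁₂}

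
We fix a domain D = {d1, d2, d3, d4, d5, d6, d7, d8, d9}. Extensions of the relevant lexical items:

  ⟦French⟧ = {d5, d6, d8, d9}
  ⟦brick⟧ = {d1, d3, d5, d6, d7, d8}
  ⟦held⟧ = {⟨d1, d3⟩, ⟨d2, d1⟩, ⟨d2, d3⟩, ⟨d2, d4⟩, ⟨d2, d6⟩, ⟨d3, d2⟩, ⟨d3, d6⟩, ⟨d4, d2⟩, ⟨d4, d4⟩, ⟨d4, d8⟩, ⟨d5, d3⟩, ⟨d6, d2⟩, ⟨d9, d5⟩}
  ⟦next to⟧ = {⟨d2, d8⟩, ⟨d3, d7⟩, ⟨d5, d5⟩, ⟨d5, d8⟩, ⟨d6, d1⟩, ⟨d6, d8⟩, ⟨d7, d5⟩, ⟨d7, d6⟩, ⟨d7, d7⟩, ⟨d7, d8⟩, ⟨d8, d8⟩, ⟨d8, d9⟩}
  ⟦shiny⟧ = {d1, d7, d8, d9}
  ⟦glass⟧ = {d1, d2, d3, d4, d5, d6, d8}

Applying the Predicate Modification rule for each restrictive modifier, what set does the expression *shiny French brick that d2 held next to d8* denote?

⟦that d2 held⟧ = {x : ⟨d2, x⟩ ∈ ⟦held⟧} = {d1, d3, d4, d6}
⟦next to d8⟧ = {x : ⟨x, d8⟩ ∈ ⟦next to⟧} = {d2, d5, d6, d7, d8}
⟦brick⟧ = {d1, d3, d5, d6, d7, d8}
… ∩ ⟦that d2 held⟧ = {d1, d3, d5, d6, d7, d8} ∩ {d1, d3, d4, d6} = {d1, d3, d6}
… ∩ ⟦next to d8⟧ = {d1, d3, d6} ∩ {d2, d5, d6, d7, d8} = {d6}
… ∩ ⟦shiny⟧ = {d6} ∩ {d1, d7, d8, d9} = ∅
… ∩ ⟦French⟧ = ∅ ∩ {d5, d6, d8, d9} = ∅
So ⟦shiny French brick that d2 held next to d8⟧ = ∅.

∅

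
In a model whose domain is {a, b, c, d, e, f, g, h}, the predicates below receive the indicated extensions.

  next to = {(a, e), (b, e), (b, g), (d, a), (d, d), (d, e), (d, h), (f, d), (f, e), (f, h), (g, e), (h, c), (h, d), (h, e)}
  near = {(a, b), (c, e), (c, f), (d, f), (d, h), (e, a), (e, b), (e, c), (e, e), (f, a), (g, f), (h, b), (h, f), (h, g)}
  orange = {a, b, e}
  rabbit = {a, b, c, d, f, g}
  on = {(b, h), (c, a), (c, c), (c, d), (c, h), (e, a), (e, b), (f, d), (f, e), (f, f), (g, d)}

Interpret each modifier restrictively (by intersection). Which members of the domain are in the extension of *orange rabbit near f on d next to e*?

{ }

⟦near f⟧ = {x : ⟨x, f⟩ ∈ ⟦near⟧} = {c, d, g, h}
⟦on d⟧ = {x : ⟨x, d⟩ ∈ ⟦on⟧} = {c, f, g}
⟦next to e⟧ = {x : ⟨x, e⟩ ∈ ⟦next to⟧} = {a, b, d, f, g, h}
⟦rabbit⟧ = {a, b, c, d, f, g}
… ∩ ⟦near f⟧ = {a, b, c, d, f, g} ∩ {c, d, g, h} = {c, d, g}
… ∩ ⟦on d⟧ = {c, d, g} ∩ {c, f, g} = {c, g}
… ∩ ⟦next to e⟧ = {c, g} ∩ {a, b, d, f, g, h} = {g}
… ∩ ⟦orange⟧ = {g} ∩ {a, b, e} = ∅
So ⟦orange rabbit near f on d next to e⟧ = { }.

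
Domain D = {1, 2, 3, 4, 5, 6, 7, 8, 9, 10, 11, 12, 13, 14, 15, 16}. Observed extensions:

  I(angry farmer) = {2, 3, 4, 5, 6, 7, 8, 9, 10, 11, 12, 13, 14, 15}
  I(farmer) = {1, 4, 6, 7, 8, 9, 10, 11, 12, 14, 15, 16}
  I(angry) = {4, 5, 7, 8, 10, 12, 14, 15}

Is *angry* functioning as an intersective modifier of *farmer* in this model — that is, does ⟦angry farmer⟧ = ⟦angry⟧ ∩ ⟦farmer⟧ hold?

no

⟦angry⟧ ∩ ⟦farmer⟧ = {4, 5, 7, 8, 10, 12, 14, 15} ∩ {1, 4, 6, 7, 8, 9, 10, 11, 12, 14, 15, 16} = {4, 7, 8, 10, 12, 14, 15}
Observed ⟦angry farmer⟧ = {2, 3, 4, 5, 6, 7, 8, 9, 10, 11, 12, 13, 14, 15}.
These differ, so the modifier is not intersective in this model.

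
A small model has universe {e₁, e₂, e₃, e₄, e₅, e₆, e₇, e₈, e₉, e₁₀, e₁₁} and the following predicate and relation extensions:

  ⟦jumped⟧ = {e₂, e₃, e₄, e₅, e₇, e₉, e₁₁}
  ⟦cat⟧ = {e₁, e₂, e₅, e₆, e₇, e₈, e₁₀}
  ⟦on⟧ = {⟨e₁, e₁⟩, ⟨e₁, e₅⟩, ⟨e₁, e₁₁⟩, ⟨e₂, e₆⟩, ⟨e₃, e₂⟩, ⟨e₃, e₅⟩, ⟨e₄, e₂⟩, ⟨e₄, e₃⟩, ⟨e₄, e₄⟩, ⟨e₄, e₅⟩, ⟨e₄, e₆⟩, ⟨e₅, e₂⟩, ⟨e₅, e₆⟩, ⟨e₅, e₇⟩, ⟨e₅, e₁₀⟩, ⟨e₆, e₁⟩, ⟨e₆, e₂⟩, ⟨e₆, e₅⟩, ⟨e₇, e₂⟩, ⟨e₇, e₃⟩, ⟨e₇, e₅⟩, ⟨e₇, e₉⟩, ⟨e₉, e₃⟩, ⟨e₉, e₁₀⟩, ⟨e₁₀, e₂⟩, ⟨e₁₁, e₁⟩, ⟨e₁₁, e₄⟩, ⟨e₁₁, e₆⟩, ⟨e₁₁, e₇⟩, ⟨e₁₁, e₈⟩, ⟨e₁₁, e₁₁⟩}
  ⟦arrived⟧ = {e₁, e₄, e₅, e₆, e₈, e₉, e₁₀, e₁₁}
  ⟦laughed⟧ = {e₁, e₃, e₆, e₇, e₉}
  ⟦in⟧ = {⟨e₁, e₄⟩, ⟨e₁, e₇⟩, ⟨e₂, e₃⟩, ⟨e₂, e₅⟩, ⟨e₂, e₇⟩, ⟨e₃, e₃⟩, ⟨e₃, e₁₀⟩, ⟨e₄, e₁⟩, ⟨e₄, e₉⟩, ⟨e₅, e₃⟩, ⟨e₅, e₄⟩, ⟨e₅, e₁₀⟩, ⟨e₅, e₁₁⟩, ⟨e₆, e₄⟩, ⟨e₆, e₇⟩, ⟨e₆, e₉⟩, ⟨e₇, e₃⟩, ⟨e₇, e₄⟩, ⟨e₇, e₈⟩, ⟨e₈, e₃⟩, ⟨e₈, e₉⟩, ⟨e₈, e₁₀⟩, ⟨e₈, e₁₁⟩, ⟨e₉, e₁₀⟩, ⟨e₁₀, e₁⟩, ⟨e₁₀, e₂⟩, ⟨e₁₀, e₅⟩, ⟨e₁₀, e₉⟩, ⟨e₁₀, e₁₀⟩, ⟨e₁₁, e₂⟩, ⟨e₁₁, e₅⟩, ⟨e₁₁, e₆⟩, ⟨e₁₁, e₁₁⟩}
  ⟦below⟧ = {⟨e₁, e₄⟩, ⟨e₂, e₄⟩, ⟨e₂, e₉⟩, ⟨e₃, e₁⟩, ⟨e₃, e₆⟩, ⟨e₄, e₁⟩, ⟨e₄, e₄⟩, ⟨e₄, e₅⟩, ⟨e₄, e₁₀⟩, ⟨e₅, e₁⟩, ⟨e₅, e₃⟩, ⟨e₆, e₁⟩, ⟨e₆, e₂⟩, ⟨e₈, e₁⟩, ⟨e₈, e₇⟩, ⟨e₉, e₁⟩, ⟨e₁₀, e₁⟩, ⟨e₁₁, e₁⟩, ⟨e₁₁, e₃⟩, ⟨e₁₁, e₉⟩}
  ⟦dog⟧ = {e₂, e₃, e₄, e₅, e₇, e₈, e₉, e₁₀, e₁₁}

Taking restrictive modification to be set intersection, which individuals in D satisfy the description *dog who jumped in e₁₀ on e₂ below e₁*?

⟦who jumped⟧ = ⟦jumped⟧ = {e₂, e₃, e₄, e₅, e₇, e₉, e₁₁}
⟦in e₁₀⟧ = {x : ⟨x, e₁₀⟩ ∈ ⟦in⟧} = {e₃, e₅, e₈, e₉, e₁₀}
⟦on e₂⟧ = {x : ⟨x, e₂⟩ ∈ ⟦on⟧} = {e₃, e₄, e₅, e₆, e₇, e₁₀}
⟦below e₁⟧ = {x : ⟨x, e₁⟩ ∈ ⟦below⟧} = {e₃, e₄, e₅, e₆, e₈, e₉, e₁₀, e₁₁}
⟦dog⟧ = {e₂, e₃, e₄, e₅, e₇, e₈, e₉, e₁₀, e₁₁}
… ∩ ⟦who jumped⟧ = {e₂, e₃, e₄, e₅, e₇, e₈, e₉, e₁₀, e₁₁} ∩ {e₂, e₃, e₄, e₅, e₇, e₉, e₁₁} = {e₂, e₃, e₄, e₅, e₇, e₉, e₁₁}
… ∩ ⟦in e₁₀⟧ = {e₂, e₃, e₄, e₅, e₇, e₉, e₁₁} ∩ {e₃, e₅, e₈, e₉, e₁₀} = {e₃, e₅, e₉}
… ∩ ⟦on e₂⟧ = {e₃, e₅, e₉} ∩ {e₃, e₄, e₅, e₆, e₇, e₁₀} = {e₃, e₅}
… ∩ ⟦below e₁⟧ = {e₃, e₅} ∩ {e₃, e₄, e₅, e₆, e₈, e₉, e₁₀, e₁₁} = {e₃, e₅}
So ⟦dog who jumped in e₁₀ on e₂ below e₁⟧ = {e₃, e₅}.

{e₃, e₅}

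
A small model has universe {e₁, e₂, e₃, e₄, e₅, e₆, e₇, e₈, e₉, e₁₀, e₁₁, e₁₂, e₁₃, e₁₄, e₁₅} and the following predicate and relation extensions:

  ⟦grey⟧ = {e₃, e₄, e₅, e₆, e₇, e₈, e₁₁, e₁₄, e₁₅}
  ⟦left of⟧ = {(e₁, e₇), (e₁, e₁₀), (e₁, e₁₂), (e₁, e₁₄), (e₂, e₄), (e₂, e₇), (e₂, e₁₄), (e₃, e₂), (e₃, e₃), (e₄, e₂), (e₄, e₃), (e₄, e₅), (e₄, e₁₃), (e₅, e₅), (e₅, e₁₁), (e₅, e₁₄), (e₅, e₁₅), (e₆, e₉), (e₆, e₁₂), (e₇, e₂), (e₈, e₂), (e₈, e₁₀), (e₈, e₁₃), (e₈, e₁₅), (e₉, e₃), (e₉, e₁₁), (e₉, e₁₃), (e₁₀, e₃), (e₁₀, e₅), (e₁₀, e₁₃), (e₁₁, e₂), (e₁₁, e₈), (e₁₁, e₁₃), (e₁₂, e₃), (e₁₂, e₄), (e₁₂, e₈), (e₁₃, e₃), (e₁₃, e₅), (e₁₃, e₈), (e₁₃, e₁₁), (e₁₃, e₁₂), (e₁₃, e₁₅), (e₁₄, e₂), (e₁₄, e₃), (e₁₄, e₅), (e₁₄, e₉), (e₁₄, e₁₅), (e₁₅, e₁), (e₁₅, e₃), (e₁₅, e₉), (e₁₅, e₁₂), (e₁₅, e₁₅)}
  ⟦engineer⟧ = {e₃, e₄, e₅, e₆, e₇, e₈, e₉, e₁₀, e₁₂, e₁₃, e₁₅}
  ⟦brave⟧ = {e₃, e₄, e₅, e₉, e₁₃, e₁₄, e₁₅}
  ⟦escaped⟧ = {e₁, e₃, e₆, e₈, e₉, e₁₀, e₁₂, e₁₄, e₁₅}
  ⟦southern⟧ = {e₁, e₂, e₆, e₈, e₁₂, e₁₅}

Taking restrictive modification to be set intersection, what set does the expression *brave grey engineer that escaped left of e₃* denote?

{e₃, e₁₅}

⟦that escaped⟧ = ⟦escaped⟧ = {e₁, e₃, e₆, e₈, e₉, e₁₀, e₁₂, e₁₄, e₁₅}
⟦left of e₃⟧ = {x : ⟨x, e₃⟩ ∈ ⟦left of⟧} = {e₃, e₄, e₉, e₁₀, e₁₂, e₁₃, e₁₄, e₁₅}
⟦engineer⟧ = {e₃, e₄, e₅, e₆, e₇, e₈, e₉, e₁₀, e₁₂, e₁₃, e₁₅}
… ∩ ⟦that escaped⟧ = {e₃, e₄, e₅, e₆, e₇, e₈, e₉, e₁₀, e₁₂, e₁₃, e₁₅} ∩ {e₁, e₃, e₆, e₈, e₉, e₁₀, e₁₂, e₁₄, e₁₅} = {e₃, e₆, e₈, e₉, e₁₀, e₁₂, e₁₅}
… ∩ ⟦left of e₃⟧ = {e₃, e₆, e₈, e₉, e₁₀, e₁₂, e₁₅} ∩ {e₃, e₄, e₉, e₁₀, e₁₂, e₁₃, e₁₄, e₁₅} = {e₃, e₉, e₁₀, e₁₂, e₁₅}
… ∩ ⟦brave⟧ = {e₃, e₉, e₁₀, e₁₂, e₁₅} ∩ {e₃, e₄, e₅, e₉, e₁₃, e₁₄, e₁₅} = {e₃, e₉, e₁₅}
… ∩ ⟦grey⟧ = {e₃, e₉, e₁₅} ∩ {e₃, e₄, e₅, e₆, e₇, e₈, e₁₁, e₁₄, e₁₅} = {e₃, e₁₅}
So ⟦brave grey engineer that escaped left of e₃⟧ = {e₃, e₁₅}.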